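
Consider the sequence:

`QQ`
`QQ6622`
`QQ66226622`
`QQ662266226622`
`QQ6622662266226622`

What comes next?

QQ66226622662266226622

Each term is the previous one with 6622 appended.
One more step from QQ6622662266226622 gives the answer.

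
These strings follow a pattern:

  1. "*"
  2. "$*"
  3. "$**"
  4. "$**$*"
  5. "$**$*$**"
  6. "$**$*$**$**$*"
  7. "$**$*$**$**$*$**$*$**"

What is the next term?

This is a Fibonacci-style word recurrence s(k) = s(k−1)·s(k−2): e.g. $*·* = $**.
The next term joins $**$*$**$**$*$**$*$** and $**$*$**$**$*.

$**$*$**$**$*$**$*$**$**$*$**$**$*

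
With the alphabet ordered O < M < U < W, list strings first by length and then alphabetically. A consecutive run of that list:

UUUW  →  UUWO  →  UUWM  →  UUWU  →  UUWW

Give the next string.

Treat UUWW as a base-4 numeral over the given alphabet and add one, carrying through any trailing W's.

UWOO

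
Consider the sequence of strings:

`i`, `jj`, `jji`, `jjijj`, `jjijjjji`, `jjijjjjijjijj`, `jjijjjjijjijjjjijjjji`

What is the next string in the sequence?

jjijjjjijjijjjjijjjjijjijjjjijjijj

This is a Fibonacci-style word recurrence s(k) = s(k−1)·s(k−2): e.g. jj·i = jji.
The next term joins jjijjjjijjijjjjijjjji and jjijjjjijjijj.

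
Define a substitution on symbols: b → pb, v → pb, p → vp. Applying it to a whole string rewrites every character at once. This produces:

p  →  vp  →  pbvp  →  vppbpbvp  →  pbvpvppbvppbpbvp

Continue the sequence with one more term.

vppbpbvppbvpvppbpbvpvppbvppbpbvp

Replace each of the 16 characters of pbvpvppbvppbpbvp in place — vp pb pb vp pb vp vp pb pb vp vp pb vp pb pb vp — and concatenate.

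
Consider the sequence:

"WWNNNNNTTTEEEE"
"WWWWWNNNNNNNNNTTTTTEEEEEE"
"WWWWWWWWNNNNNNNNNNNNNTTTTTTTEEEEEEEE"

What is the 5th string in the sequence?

WWWWWWWWWWWWWWNNNNNNNNNNNNNNNNNNNNNTTTTTTTTTTTEEEEEEEEEEEE

Reading off run lengths: W runs 2, 5, 8; N runs 5, 9, 13; T runs 3, 5, 7; E runs 4, 6, 8 — each is linear in n (n = 1, 2, …).
At n = 5 the blocks have lengths 14, 21, 11, 12.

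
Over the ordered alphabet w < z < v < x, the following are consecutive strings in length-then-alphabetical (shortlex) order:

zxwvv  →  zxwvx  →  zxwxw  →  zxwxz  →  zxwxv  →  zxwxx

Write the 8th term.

Continuing the enumeration 2 steps past zxwxx: zxwxx → zxzww → (answer).

zxzwz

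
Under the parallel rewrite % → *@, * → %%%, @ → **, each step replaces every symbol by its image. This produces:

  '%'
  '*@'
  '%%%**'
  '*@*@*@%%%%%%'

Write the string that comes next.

Apply φ to *@*@*@%%%%%% symbol by symbol: *→%%%, @→**, *→%%%, @→**, *→%%%, @→**, %→*@, %→*@, %→*@, %→*@, %→*@, %→*@; joined: %%% ** %%% ** %%% ** *@ *@ *@ *@ *@ *@.

%%%**%%%**%%%***@*@*@*@*@*@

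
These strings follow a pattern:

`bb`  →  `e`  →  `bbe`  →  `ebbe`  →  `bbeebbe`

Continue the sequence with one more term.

Each term (from the third on) is the two preceding terms concatenated in order: term 3 = bb·e = bbe.
Continuing: ebbe · bbeebbe gives term 6.

ebbebbeebbe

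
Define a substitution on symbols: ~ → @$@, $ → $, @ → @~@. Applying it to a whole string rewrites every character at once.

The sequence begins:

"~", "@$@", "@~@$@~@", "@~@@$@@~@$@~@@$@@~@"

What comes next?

@~@@$@@~@@~@$@~@@~@@$@@~@$@~@@$@@~@@~@$@~@@~@@$@@~@

Applying the rule to each of the 19 symbols of @~@@$@@~@$@~@@$@@~@ gives the pieces @~@ @$@ @~@ @~@ $ @~@ @~@ @$@ @~@ $ @~@ @$@ @~@ @~@ $ @~@ @~@ @$@ @~@, which concatenate to the answer.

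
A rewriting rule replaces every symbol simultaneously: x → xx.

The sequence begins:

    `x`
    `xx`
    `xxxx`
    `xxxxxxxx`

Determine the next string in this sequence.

Apply φ to xxxxxxxx symbol by symbol: x→xx, x→xx, x→xx, x→xx, x→xx, x→xx, x→xx, x→xx; joined: xx xx xx xx xx xx xx xx.

xxxxxxxxxxxxxxxx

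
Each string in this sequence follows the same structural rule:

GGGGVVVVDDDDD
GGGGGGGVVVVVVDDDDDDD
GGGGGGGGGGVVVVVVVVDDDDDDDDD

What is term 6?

Term n consists of 3n+1 G's, followed by 2n+2 V's, followed by 2n+3 D's (n = 1, 2, …).
At n = 6 the blocks have lengths 19, 14, 15.

GGGGGGGGGGGGGGGGGGGVVVVVVVVVVVVVVDDDDDDDDDDDDDDD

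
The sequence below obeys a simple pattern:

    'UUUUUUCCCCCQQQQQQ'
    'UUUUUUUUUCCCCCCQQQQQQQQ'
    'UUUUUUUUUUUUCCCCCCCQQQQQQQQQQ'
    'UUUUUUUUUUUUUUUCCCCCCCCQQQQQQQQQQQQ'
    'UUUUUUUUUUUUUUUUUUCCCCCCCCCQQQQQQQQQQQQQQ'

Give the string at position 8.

UUUUUUUUUUUUUUUUUUUUUUUUUUUCCCCCCCCCCCCQQQQQQQQQQQQQQQQQQQQ

The n-th term is 3n U's then n+3 C's then 2n+2 Q's, where the shown terms are n = 2, 3, 4, 5, 6.
At n = 9 the blocks have lengths 27, 12, 20.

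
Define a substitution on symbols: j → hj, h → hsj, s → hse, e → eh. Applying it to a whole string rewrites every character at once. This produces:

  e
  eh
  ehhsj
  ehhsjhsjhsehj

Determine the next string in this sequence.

Rewriting the 13 symbols of ehhsjhsjhsehj one by one yields eh hsj hsj hse hj hsj hse hj hsj hse eh hsj hj; concatenated:

ehhsjhsjhsehjhsjhsehjhsjhseehhsjhj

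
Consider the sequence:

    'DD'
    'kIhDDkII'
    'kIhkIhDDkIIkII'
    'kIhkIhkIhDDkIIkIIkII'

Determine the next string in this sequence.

Each term wraps the previous one in kIh on the left and kII on the right.
Applying this once more to kIhkIhkIhDDkIIkIIkII:

kIhkIhkIhkIhDDkIIkIIkIIkII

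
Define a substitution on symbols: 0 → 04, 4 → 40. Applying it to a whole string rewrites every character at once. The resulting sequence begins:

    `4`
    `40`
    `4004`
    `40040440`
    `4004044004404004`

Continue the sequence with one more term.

40040440044040040440400440040440

φ(4004044004404004) expands symbol-by-symbol to 40 04 04 40 04 40 40 04 04 40 40 04 40 04 04 40; joining the 16 pieces gives the next term.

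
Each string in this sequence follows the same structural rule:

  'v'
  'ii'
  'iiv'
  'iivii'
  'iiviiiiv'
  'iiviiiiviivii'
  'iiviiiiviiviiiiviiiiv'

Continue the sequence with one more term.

This is a Fibonacci-style word recurrence s(k) = s(k−1)·s(k−2): e.g. ii·v = iiv.
So term 8 is iiviiiiviiviiiiviiiiv·iiviiiiviivii.

iiviiiiviiviiiiviiiiviiviiiiviivii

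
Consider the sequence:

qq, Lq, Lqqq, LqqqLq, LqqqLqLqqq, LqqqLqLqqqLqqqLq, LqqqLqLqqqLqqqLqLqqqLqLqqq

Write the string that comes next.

From term 3 onward, concatenate the last term with the second-to-last: Lq·qq = Lqqq, Lqqq·Lq = LqqqLq, …
Continuing: LqqqLqLqqqLqqqLqLqqqLqLqqq · LqqqLqLqqqLqqqLq gives term 8.

LqqqLqLqqqLqqqLqLqqqLqLqqqLqqqLqLqqqLqqqLq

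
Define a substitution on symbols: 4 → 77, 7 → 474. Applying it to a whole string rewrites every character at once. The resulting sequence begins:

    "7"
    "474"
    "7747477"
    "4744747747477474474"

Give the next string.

Rewriting the 19 symbols of 4744747747477474474 one by one yields 77 474 77 77 474 77 474 474 77 474 77 474 474 77 474 77 77 474 77; concatenated:

77474777747477474474774747747447477474777747477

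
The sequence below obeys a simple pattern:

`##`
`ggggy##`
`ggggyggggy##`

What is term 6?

ggggyggggyggggyggggyggggy##

The strings grow by a fixed prefix ggggy each time.
From ggggyggggy##, 3 further steps: ggggyggggy## → ggggyggggyggggy## → ggggyggggyggggyggggy## → (answer).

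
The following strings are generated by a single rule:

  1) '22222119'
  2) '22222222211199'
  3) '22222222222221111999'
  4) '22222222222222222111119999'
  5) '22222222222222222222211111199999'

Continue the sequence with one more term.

Reading off run lengths: 2 runs 5, 9, 13, 17, 21; 1 runs 2, 3, 4, 5, 6; 9 runs 1, 2, 3, 4, 5 — each is linear in n (n = 1, 2, …).
At n = 6 the blocks have lengths 25, 7, 6.

22222222222222222222222221111111999999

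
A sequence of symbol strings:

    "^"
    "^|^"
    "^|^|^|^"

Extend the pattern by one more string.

s(k+1) = s(k)·|·s(k) — each term doubles the last with '|' between the halves.
Doubling ^|^|^|^ with '|' between the halves:

^|^|^|^|^|^|^|^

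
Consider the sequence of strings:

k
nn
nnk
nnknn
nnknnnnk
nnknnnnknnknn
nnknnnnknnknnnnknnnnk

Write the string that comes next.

From term 3 onward, concatenate the last term with the second-to-last: nn·k = nnk, nnk·nn = nnknn, …
So term 8 is nnknnnnknnknnnnknnnnk·nnknnnnknnknn.

nnknnnnknnknnnnknnnnknnknnnnknnknn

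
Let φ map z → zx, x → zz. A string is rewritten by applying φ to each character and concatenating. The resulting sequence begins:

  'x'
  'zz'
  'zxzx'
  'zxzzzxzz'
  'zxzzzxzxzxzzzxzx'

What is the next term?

zxzzzxzxzxzzzxzzzxzzzxzxzxzzzxzz

φ(zxzzzxzxzxzzzxzx) expands symbol-by-symbol to zx zz zx zx zx zz zx zz zx zz zx zx zx zz zx zz; joining the 16 pieces gives the next term.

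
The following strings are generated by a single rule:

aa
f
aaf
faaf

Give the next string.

aaffaaf

Each term (from the third on) is the two preceding terms concatenated in order: term 3 = aa·f = aaf.
So term 5 is aaf·faaf.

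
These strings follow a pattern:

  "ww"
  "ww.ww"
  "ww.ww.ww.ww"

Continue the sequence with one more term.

s(k+1) = s(k)·.·s(k) — each term doubles the last with '.' between the halves.
Doubling ww.ww.ww.ww with '.' between the halves:

ww.ww.ww.ww.ww.ww.ww.ww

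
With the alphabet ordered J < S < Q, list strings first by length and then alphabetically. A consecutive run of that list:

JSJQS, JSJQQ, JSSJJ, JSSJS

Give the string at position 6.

Stepping forward 2 times from JSSJS: JSSJS → JSSJQ, then the target.

JSSSJ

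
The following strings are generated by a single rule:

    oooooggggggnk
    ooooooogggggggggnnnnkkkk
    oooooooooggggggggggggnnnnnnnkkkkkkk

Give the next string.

ooooooooooogggggggggggggggnnnnnnnnnnkkkkkkkkkk

The n-th term is 2n+3 o's then 3n+3 g's then 3n-2 n's then 3n-2 k's (n = 1, 2, …).
At n = 4 the blocks have lengths 11, 15, 10, 10.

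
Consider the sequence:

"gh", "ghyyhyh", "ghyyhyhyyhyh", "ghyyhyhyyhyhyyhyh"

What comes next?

Every step adds yyhyh to the end: s(k+1) = s(k)·yyhyh.
Applying this once more to ghyyhyhyyhyhyyhyh:

ghyyhyhyyhyhyyhyhyyhyh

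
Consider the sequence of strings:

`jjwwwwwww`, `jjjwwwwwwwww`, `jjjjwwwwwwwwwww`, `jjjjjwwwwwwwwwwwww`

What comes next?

jjjjjjwwwwwwwwwwwwwww

Reading off run lengths: j runs 2, 3, 4, 5; w runs 7, 9, 11, 13 — each is linear in n, where the shown terms are n = 3, 4, 5, 6.
Setting n = 7 gives 6, 15 characters in each block.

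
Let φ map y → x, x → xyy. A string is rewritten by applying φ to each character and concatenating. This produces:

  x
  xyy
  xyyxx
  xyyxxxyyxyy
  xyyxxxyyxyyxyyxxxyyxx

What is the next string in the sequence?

xyyxxxyyxyyxyyxxxyyxxxyyxxxyyxyyxyyxxxyyxyy

Applying the rule to each of the 21 symbols of xyyxxxyyxyyxyyxxxyyxx gives the pieces xyy x x xyy xyy xyy x x xyy x x xyy x x xyy xyy xyy x x xyy xyy, which concatenate to the answer.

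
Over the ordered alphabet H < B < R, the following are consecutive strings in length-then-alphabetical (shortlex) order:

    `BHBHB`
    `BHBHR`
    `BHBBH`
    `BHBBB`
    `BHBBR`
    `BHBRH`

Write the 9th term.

Advancing 3 positions from BHBRH through BHBRH → BHBRB → BHBRR reaches term 9.

BHRHH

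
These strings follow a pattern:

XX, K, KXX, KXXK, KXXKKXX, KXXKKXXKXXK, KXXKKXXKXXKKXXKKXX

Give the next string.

KXXKKXXKXXKKXXKKXXKXXKKXXKXXK

Each term (from the third on) is the previous term followed by the one before it: term 3 = K·XX = KXX.
So term 8 is KXXKKXXKXXKKXXKKXX·KXXKKXXKXXK.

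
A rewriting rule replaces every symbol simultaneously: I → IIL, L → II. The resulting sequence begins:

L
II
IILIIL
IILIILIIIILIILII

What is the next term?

Rewriting the 16 symbols of IILIILIIIILIILII one by one yields IIL IIL II IIL IIL II IIL IIL IIL IIL II IIL IIL II IIL IIL; concatenated:

IILIILIIIILIILIIIILIILIILIILIIIILIILIIIILIIL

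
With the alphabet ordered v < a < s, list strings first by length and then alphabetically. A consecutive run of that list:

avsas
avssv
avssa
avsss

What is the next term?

The successor of avsss increments the rightmost position that isn't already s and resets every position after it to v.

aavvv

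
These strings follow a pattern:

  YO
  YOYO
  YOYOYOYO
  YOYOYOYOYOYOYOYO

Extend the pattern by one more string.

Every step duplicates the string.
So the next term is two copies of YOYOYOYOYOYOYOYO.

YOYOYOYOYOYOYOYOYOYOYOYOYOYOYOYO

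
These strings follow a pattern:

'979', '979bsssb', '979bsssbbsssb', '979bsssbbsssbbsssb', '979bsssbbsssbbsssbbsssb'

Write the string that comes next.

979bsssbbsssbbsssbbsssbbsssb

Each term is the previous one with bsssb appended.
So the next term is 979bsssbbsssbbsssbbsssb·bsssb.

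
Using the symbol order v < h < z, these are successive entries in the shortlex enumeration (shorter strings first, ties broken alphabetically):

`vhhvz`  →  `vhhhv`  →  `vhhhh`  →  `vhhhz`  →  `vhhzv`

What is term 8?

Continuing the enumeration 3 steps past vhhzv: vhhzv → vhhzh → vhhzz → (answer).

vhzvv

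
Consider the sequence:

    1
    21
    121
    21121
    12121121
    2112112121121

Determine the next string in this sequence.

121211212112112121121

This is a Fibonacci-style word recurrence s(k) = s(k−2)·s(k−1): e.g. 1·21 = 121.
The next term joins 12121121 and 2112112121121.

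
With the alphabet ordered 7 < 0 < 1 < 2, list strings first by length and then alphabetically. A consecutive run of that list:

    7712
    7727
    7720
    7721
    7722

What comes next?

Find the rightmost character of 7722 below 2, bump it to the next letter, and reset everything to its right to 7.

7077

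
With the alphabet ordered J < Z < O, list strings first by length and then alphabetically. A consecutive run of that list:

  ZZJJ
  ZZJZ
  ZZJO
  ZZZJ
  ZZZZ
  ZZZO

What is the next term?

Find the rightmost character of ZZZO below O, bump it to the next letter, and reset everything to its right to J.

ZZOJ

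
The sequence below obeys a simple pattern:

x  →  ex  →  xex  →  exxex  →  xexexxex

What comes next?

Each term (from the third on) is the two preceding terms concatenated in order: term 3 = x·ex = xex.
The next term joins exxex and xexexxex.

exxexxexexxex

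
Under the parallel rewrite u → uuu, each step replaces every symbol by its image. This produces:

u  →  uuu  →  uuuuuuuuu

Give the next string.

uuuuuuuuuuuuuuuuuuuuuuuuuuu

Rewriting each symbol of uuuuuuuuu: u→uuu, u→uuu, u→uuu, u→uuu, u→uuu, u→uuu, u→uuu, u→uuu, u→uuu, which concatenates to uuu uuu uuu uuu uuu uuu uuu uuu uuu.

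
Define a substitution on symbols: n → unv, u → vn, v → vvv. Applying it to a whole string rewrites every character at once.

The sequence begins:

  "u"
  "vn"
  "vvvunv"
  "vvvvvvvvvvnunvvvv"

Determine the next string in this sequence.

Replace each of the 17 characters of vvvvvvvvvvnunvvvv in place — vvv vvv vvv vvv vvv vvv vvv vvv vvv vvv unv vn unv vvv vvv vvv vvv — and concatenate.

vvvvvvvvvvvvvvvvvvvvvvvvvvvvvvunvvnunvvvvvvvvvvvvv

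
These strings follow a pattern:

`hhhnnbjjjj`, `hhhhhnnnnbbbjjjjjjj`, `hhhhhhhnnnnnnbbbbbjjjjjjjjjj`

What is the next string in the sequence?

Reading off run lengths: h runs 3, 5, 7; n runs 2, 4, 6; b runs 1, 3, 5; j runs 4, 7, 10 — each is linear in n (n = 1, 2, …).
At n = 4 the blocks have lengths 9, 8, 7, 13.

hhhhhhhhhnnnnnnnnbbbbbbbjjjjjjjjjjjjj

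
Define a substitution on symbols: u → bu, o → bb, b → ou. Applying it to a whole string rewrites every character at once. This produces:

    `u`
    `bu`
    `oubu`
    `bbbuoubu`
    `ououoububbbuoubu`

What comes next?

Replace each of the 16 characters of ououoububbbuoubu in place — bb bu bb bu bb bu ou bu ou ou ou bu bb bu ou bu — and concatenate.

bbbubbbubbbuoubuououoububbbuoubu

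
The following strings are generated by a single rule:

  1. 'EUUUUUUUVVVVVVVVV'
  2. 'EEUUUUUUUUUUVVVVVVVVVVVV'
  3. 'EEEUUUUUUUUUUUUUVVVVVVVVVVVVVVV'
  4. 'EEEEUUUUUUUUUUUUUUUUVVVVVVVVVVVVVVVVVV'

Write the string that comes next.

EEEEEUUUUUUUUUUUUUUUUUUUVVVVVVVVVVVVVVVVVVVVV

Each string has the form E^{n-2} U^{3n-2} V^{3n}, where the shown terms are n = 3, 4, 5, 6.
At n = 7 the blocks have lengths 5, 19, 21.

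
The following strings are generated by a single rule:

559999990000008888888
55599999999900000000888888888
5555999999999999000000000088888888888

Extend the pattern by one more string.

555559999999999999990000000000008888888888888

Reading off run lengths: 5 runs 2, 3, 4; 9 runs 6, 9, 12; 0 runs 6, 8, 10; 8 runs 7, 9, 11 — each is linear in n, where the shown terms are n = 2, 3, 4.
At n = 5 the blocks have lengths 5, 15, 12, 13.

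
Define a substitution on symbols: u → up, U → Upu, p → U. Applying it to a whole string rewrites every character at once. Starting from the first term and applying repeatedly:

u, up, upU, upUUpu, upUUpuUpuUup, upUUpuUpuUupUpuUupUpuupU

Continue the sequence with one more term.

upUUpuUpuUupUpuUupUpuupUUpuUupUpuupUUpuUupupUUpu

Applying the rule to each of the 24 symbols of upUUpuUpuUupUpuUupUpuupU gives the pieces up U Upu Upu U up Upu U up Upu up U Upu U up Upu up U Upu U up up U Upu, which concatenate to the answer.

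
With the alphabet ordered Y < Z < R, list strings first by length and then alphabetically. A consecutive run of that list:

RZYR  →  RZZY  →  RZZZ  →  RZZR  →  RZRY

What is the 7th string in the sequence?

Advancing 2 positions from RZRY through RZRY → RZRZ reaches term 7.

RZRR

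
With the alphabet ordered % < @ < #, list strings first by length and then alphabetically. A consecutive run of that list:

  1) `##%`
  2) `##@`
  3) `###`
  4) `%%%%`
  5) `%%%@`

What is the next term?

%%%#

Find the rightmost character of %%%@ below #, bump it to the next letter, and reset everything to its right to %.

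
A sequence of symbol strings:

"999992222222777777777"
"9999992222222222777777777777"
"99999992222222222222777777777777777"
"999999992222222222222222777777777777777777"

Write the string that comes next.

Each string has the form 9^{n+2} 2^{3n-2} 7^{3n}, where the shown terms are n = 3, 4, 5, 6.
At n = 7 the blocks have lengths 9, 19, 21.

9999999992222222222222222222777777777777777777777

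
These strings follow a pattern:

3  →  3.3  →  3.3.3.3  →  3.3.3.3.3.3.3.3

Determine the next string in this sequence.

s(k+1) = s(k)·.·s(k) — each term doubles the last with '.' between the halves.
So the next term is two copies of 3.3.3.3.3.3.3.3 with '.' between the halves.

3.3.3.3.3.3.3.3.3.3.3.3.3.3.3.3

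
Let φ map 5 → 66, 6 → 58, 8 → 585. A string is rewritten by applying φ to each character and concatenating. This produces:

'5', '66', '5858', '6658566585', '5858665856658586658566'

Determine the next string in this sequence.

66585665855858665856658586658566585585866585665858

Replace each of the 22 characters of 5858665856658586658566 in place — 66 585 66 585 58 58 66 585 66 58 58 66 585 66 585 58 58 66 585 66 58 58 — and concatenate.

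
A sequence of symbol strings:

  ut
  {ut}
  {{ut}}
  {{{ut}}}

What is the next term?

Each term wraps the previous one in { on the left and } on the right.
Applying this once more to {{{ut}}}:

{{{{ut}}}}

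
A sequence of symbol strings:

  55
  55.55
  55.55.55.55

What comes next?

Every step duplicates the string with '.' between the halves.
One more doubling of 55.55.55.55 gives the answer.

55.55.55.55.55.55.55.55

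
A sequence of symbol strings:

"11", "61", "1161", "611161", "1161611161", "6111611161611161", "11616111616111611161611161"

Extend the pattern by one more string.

This is a Fibonacci-style word recurrence s(k) = s(k−2)·s(k−1): e.g. 11·61 = 1161.
So term 8 is 6111611161611161·11616111616111611161611161.

611161116161116111616111616111611161611161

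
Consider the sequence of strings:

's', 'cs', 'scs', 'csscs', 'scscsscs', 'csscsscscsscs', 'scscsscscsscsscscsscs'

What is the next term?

From term 3 onward, concatenate the second-to-last term with the last: s·cs = scs, cs·scs = csscs, …
So term 8 is csscsscscsscs·scscsscscsscsscscsscs.

csscsscscsscsscscsscscsscsscscsscs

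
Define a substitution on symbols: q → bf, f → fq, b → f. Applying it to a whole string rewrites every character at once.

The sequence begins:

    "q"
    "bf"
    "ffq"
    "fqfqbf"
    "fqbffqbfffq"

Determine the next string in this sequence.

fqbfffqfqbfffqfqfqbf

Apply φ to fqbffqbfffq symbol by symbol: f→fq, q→bf, b→f, f→fq, f→fq, q→bf, b→f, f→fq, f→fq, f→fq, q→bf; joined: fq bf f fq fq bf f fq fq fq bf.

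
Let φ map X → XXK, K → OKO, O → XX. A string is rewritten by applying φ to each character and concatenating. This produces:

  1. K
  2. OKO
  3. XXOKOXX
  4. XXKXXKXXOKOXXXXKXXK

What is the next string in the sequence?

Replace each of the 19 characters of XXKXXKXXOKOXXXXKXXK in place — XXK XXK OKO XXK XXK OKO XXK XXK XX OKO XX XXK XXK XXK XXK OKO XXK XXK OKO — and concatenate.

XXKXXKOKOXXKXXKOKOXXKXXKXXOKOXXXXKXXKXXKXXKOKOXXKXXKOKO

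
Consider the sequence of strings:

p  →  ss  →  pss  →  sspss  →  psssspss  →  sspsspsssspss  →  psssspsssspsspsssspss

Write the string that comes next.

sspsspsssspsspsssspsssspsspsssspss

This is a Fibonacci-style word recurrence s(k) = s(k−2)·s(k−1): e.g. p·ss = pss.
Continuing: sspsspsssspss · psssspsssspsspsssspss gives term 8.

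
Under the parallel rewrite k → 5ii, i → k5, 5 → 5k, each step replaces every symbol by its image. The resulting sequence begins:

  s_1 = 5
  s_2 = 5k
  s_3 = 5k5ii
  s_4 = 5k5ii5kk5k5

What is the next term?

5k5ii5kk5k55k5ii5ii5k5ii5k

Apply φ to 5k5ii5kk5k5 symbol by symbol: 5→5k, k→5ii, 5→5k, i→k5, i→k5, 5→5k, k→5ii, k→5ii, 5→5k, k→5ii, 5→5k; joined: 5k 5ii 5k k5 k5 5k 5ii 5ii 5k 5ii 5k.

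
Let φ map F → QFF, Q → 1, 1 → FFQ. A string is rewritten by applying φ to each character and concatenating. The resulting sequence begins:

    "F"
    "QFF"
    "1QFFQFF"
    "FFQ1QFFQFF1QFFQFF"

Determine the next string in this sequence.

φ(FFQ1QFFQFF1QFFQFF) expands symbol-by-symbol to QFF QFF 1 FFQ 1 QFF QFF 1 QFF QFF FFQ 1 QFF QFF 1 QFF QFF; joining the 17 pieces gives the next term.

QFFQFF1FFQ1QFFQFF1QFFQFFFFQ1QFFQFF1QFFQFF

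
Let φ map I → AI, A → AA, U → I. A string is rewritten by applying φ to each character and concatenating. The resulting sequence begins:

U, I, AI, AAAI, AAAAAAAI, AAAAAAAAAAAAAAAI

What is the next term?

φ(AAAAAAAAAAAAAAAI) expands symbol-by-symbol to AA AA AA AA AA AA AA AA AA AA AA AA AA AA AA AI; joining the 16 pieces gives the next term.

AAAAAAAAAAAAAAAAAAAAAAAAAAAAAAAI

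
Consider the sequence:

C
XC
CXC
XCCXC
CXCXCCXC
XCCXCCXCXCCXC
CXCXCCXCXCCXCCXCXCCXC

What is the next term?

XCCXCCXCXCCXCCXCXCCXCXCCXCCXCXCCXC

This is a Fibonacci-style word recurrence s(k) = s(k−2)·s(k−1): e.g. C·XC = CXC.
The next term joins XCCXCCXCXCCXC and CXCXCCXCXCCXCCXCXCCXC.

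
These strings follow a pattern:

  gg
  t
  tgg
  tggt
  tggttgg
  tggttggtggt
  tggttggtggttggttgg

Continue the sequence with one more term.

From term 3 onward, concatenate the last term with the second-to-last: t·gg = tgg, tgg·t = tggt, …
Continuing: tggttggtggttggttgg · tggttggtggt gives term 8.

tggttggtggttggttggtggttggtggt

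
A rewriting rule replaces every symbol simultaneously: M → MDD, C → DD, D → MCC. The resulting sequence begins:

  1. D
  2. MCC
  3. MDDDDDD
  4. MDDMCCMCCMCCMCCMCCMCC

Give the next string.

Rewriting the 21 symbols of MDDMCCMCCMCCMCCMCCMCC one by one yields MDD MCC MCC MDD DD DD MDD DD DD MDD DD DD MDD DD DD MDD DD DD MDD DD DD; concatenated:

MDDMCCMCCMDDDDDDMDDDDDDMDDDDDDMDDDDDDMDDDDDDMDDDDDD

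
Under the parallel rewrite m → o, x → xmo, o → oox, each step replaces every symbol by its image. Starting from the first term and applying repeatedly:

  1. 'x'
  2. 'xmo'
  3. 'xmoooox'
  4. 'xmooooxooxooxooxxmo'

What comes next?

Rewriting the 19 symbols of xmooooxooxooxooxxmo one by one yields xmo o oox oox oox oox xmo oox oox xmo oox oox xmo oox oox xmo xmo o oox; concatenated:

xmooooxooxooxooxxmoooxooxxmoooxooxxmoooxooxxmoxmoooox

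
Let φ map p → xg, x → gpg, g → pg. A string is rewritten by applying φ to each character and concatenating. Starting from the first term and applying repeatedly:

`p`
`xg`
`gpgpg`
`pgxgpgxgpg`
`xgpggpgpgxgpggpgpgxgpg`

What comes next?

gpgpgxgpgpgxgpgxgpggpgpgxgpgpgxgpgxgpggpgpgxgpg

Replace each of the 22 characters of xgpggpgpgxgpggpgpgxgpg in place — gpg pg xg pg pg xg pg xg pg gpg pg xg pg pg xg pg xg pg gpg pg xg pg — and concatenate.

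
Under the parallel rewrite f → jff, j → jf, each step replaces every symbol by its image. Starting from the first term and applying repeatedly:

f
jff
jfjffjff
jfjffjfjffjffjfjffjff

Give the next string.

Rewriting the 21 symbols of jfjffjfjffjffjfjffjff one by one yields jf jff jf jff jff jf jff jf jff jff jf jff jff jf jff jf jff jff jf jff jff; concatenated:

jfjffjfjffjffjfjffjfjffjffjfjffjffjfjffjfjffjffjfjffjff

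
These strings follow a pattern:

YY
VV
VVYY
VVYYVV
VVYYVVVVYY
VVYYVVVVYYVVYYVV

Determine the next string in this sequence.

VVYYVVVVYYVVYYVVVVYYVVVVYY

Each term (from the third on) is the previous term followed by the one before it: term 3 = VV·YY = VVYY.
So term 7 is VVYYVVVVYYVVYYVV·VVYYVVVVYY.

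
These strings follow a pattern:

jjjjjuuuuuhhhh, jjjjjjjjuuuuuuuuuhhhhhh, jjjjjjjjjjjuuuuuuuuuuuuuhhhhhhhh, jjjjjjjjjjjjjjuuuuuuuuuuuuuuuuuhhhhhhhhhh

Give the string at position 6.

jjjjjjjjjjjjjjjjjjjjuuuuuuuuuuuuuuuuuuuuuuuuuhhhhhhhhhhhhhh

The n-th term is 3n+2 j's then 4n+1 u's then 2n+2 h's (n = 1, 2, …).
At n = 6 the blocks have lengths 20, 25, 14.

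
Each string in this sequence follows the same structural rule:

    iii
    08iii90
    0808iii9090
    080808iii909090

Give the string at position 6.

0808080808iii9090909090

Every step adds 08 to the front and 90 to the end of the previous string.
From 080808iii909090, 2 further steps: 080808iii909090 → 08080808iii90909090 → (answer).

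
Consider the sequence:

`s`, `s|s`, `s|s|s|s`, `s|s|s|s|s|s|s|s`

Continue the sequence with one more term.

s|s|s|s|s|s|s|s|s|s|s|s|s|s|s|s

Each string is two copies of the previous one joined by '|'.
So the next term is two copies of s|s|s|s|s|s|s|s with '|' between the halves.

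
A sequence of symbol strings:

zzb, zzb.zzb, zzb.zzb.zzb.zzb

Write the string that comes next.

zzb.zzb.zzb.zzb.zzb.zzb.zzb.zzb

Every step duplicates the string with '.' between the halves.
So the next term is two copies of zzb.zzb.zzb.zzb with '.' between the halves.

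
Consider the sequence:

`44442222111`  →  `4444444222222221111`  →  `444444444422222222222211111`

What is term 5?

Reading off run lengths: 4 runs 4, 7, 10; 2 runs 4, 8, 12; 1 runs 3, 4, 5 — each is linear in n (n = 1, 2, …).
For term 5, n = 5, so the run lengths are 16, 20, 7.

4444444444444444222222222222222222221111111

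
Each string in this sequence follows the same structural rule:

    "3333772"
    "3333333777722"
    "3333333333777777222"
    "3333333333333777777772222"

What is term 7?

3333333333333333333333777777777777772222222

Term n consists of 3n+1 3's, followed by 2n 7's, followed by n 2's (n = 1, 2, …).
Setting n = 7 gives 22, 14, 7 characters in each block.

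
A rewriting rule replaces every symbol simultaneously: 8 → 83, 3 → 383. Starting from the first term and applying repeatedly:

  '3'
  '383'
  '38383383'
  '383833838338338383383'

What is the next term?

3838338383383383833838338338383383383833838338338383383

Replace each of the 21 characters of 383833838338338383383 in place — 383 83 383 83 383 383 83 383 83 383 383 83 383 383 83 383 83 383 383 83 383 — and concatenate.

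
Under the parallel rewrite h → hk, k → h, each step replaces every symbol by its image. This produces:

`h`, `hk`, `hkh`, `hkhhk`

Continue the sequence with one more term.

Expanding hkhhk: h→hk, k→h, h→hk, h→hk, k→h. Concatenated: hk h hk hk h.

hkhhkhkh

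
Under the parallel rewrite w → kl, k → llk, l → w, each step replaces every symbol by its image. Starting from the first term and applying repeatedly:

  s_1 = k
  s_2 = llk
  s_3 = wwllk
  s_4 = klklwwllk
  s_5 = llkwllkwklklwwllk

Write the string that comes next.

wwllkklwwllkklllkwllkwklklwwllk

Replace each of the 17 characters of llkwllkwklklwwllk in place — w w llk kl w w llk kl llk w llk w kl kl w w llk — and concatenate.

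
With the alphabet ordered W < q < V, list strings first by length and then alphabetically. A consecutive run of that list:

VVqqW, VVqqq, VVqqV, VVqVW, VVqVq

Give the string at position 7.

VVVWW

Stepping forward 2 times from VVqVq: VVqVq → VVqVV, then the target.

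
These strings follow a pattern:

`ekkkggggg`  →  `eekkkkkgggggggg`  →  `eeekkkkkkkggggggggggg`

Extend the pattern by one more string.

eeeekkkkkkkkkgggggggggggggg

Term n consists of n-1 e's, followed by 2n-1 k's, followed by 3n-1 g's, where the shown terms are n = 2, 3, 4.
Setting n = 5 gives 4, 9, 14 characters in each block.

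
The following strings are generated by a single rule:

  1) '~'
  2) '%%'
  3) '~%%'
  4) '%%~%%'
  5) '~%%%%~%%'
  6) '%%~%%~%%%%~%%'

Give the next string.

~%%%%~%%%%~%%~%%%%~%%

This is a Fibonacci-style word recurrence s(k) = s(k−2)·s(k−1): e.g. ~·%% = ~%%.
The next term joins ~%%%%~%% and %%~%%~%%%%~%%.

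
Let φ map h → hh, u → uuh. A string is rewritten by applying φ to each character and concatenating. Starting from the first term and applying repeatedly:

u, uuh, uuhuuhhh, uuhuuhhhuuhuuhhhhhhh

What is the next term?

φ(uuhuuhhhuuhuuhhhhhhh) expands symbol-by-symbol to uuh uuh hh uuh uuh hh hh hh uuh uuh hh uuh uuh hh hh hh hh hh hh hh; joining the 20 pieces gives the next term.

uuhuuhhhuuhuuhhhhhhhuuhuuhhhuuhuuhhhhhhhhhhhhhhh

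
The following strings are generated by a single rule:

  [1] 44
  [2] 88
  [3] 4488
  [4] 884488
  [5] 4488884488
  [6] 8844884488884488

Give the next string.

44888844888844884488884488

Each term (from the third on) is the two preceding terms concatenated in order: term 3 = 44·88 = 4488.
Continuing: 4488884488 · 8844884488884488 gives term 7.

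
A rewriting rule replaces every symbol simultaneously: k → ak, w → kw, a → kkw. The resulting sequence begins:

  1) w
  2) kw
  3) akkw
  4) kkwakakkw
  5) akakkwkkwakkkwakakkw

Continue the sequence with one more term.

Rewriting the 20 symbols of akakkwkkwakkkwakakkw one by one yields kkw ak kkw ak ak kw ak ak kw kkw ak ak ak kw kkw ak kkw ak ak kw; concatenated:

kkwakkkwakakkwakakkwkkwakakakkwkkwakkkwakakkw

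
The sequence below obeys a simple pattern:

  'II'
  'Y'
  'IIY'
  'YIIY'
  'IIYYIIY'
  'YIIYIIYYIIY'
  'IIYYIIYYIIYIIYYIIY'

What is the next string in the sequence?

Each term (from the third on) is the two preceding terms concatenated in order: term 3 = II·Y = IIY.
Continuing: YIIYIIYYIIY · IIYYIIYYIIYIIYYIIY gives term 8.

YIIYIIYYIIYIIYYIIYYIIYIIYYIIY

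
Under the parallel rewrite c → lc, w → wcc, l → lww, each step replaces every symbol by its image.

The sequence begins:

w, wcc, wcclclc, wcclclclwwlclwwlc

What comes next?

φ(wcclclclwwlclwwlc) expands symbol-by-symbol to wcc lc lc lww lc lww lc lww wcc wcc lww lc lww wcc wcc lww lc; joining the 17 pieces gives the next term.

wcclclclwwlclwwlclwwwccwcclwwlclwwwccwcclwwlc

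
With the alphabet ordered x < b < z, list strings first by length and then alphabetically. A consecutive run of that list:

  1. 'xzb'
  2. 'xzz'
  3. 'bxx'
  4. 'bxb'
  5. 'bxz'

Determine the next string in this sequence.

Treat bxz as a base-3 numeral over the given alphabet and add one, carrying through any trailing z's.

bbx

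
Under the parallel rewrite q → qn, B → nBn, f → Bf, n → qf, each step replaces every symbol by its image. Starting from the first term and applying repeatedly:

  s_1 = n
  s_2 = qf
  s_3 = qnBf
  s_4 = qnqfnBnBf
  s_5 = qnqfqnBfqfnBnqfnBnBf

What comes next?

φ(qnqfqnBfqfnBnqfnBnBf) expands symbol-by-symbol to qn qf qn Bf qn qf nBn Bf qn Bf qf nBn qf qn Bf qf nBn qf nBn Bf; joining the 20 pieces gives the next term.

qnqfqnBfqnqfnBnBfqnBfqfnBnqfqnBfqfnBnqfnBnBf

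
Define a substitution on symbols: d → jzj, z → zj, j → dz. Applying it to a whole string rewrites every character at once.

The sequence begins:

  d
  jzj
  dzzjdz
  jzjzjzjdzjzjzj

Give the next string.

φ(jzjzjzjdzjzjzj) expands symbol-by-symbol to dz zj dz zj dz zj dz jzj zj dz zj dz zj dz; joining the 14 pieces gives the next term.

dzzjdzzjdzzjdzjzjzjdzzjdzzjdz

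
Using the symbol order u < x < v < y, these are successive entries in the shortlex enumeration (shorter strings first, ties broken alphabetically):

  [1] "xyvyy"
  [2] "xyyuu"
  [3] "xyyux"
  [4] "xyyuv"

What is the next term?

Treat xyyuv as a base-4 numeral over the given alphabet and add one, carrying through any trailing y's.

xyyuy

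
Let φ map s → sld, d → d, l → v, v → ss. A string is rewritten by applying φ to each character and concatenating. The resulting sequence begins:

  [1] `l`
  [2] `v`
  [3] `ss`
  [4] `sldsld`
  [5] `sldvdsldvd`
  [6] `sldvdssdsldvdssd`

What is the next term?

sldvdssdsldslddsldvdssdsldsldd

φ(sldvdssdsldvdssd) expands symbol-by-symbol to sld v d ss d sld sld d sld v d ss d sld sld d; joining the 16 pieces gives the next term.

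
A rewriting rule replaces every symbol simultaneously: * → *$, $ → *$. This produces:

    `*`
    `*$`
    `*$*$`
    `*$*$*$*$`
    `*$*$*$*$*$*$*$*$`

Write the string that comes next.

*$*$*$*$*$*$*$*$*$*$*$*$*$*$*$*$

Replace each of the 16 characters of *$*$*$*$*$*$*$*$ in place — *$ *$ *$ *$ *$ *$ *$ *$ *$ *$ *$ *$ *$ *$ *$ *$ — and concatenate.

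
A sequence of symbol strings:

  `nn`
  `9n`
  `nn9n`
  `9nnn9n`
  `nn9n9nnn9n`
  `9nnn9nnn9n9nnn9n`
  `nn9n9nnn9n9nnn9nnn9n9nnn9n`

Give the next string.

This is a Fibonacci-style word recurrence s(k) = s(k−2)·s(k−1): e.g. nn·9n = nn9n.
So term 8 is 9nnn9nnn9n9nnn9n·nn9n9nnn9n9nnn9nnn9n9nnn9n.

9nnn9nnn9n9nnn9nnn9n9nnn9n9nnn9nnn9n9nnn9n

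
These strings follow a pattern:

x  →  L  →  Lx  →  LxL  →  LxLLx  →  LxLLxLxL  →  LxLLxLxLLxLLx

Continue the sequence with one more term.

LxLLxLxLLxLLxLxLLxLxL

Each term (from the third on) is the previous term followed by the one before it: term 3 = L·x = Lx.
So term 8 is LxLLxLxLLxLLx·LxLLxLxL.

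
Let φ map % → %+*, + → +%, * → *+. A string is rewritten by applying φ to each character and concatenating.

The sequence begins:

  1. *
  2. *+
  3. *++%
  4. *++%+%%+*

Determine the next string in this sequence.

Rewriting each symbol of *++%+%%+*: *→*+, +→+%, +→+%, %→%+*, +→+%, %→%+*, %→%+*, +→+%, *→*+, which concatenates to *+ +% +% %+* +% %+* %+* +% *+.

*++%+%%+*+%%+*%+*+%*+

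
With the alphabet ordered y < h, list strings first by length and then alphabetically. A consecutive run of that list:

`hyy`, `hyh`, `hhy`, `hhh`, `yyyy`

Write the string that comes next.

The successor of yyyy increments the rightmost position that isn't already h and resets every position after it to y.

yyyh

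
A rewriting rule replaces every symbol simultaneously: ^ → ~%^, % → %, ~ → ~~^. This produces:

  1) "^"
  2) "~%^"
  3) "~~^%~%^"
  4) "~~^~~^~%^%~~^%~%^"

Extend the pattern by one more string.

~~^~~^~%^~~^~~^~%^~~^%~%^%~~^~~^~%^%~~^%~%^

φ(~~^~~^~%^%~~^%~%^) expands symbol-by-symbol to ~~^ ~~^ ~%^ ~~^ ~~^ ~%^ ~~^ % ~%^ % ~~^ ~~^ ~%^ % ~~^ % ~%^; joining the 17 pieces gives the next term.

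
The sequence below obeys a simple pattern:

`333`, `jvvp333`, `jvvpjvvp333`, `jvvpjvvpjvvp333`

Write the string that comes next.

jvvpjvvpjvvpjvvp333

Every step adds jvvp at the front: s(k+1) = jvvp·s(k).
One more step from jvvpjvvpjvvp333 gives the answer.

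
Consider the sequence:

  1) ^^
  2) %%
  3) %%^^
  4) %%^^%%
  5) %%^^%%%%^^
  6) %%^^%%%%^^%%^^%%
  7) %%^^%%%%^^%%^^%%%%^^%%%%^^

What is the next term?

Each term (from the third on) is the previous term followed by the one before it: term 3 = %%·^^ = %%^^.
Continuing: %%^^%%%%^^%%^^%%%%^^%%%%^^ · %%^^%%%%^^%%^^%% gives term 8.

%%^^%%%%^^%%^^%%%%^^%%%%^^%%^^%%%%^^%%^^%%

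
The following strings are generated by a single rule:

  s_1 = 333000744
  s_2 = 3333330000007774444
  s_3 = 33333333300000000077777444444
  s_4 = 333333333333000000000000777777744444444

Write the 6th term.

Reading off run lengths: 3 runs 3, 6, 9, 12; 0 runs 3, 6, 9, 12; 7 runs 1, 3, 5, 7; 4 runs 2, 4, 6, 8 — each is linear in n (n = 1, 2, …).
Setting n = 6 gives 18, 18, 11, 12 characters in each block.

33333333333333333300000000000000000077777777777444444444444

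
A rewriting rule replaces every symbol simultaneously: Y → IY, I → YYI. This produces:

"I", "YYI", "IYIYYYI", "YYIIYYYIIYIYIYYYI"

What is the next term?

IYIYYYIYYIIYIYIYYYIYYIIYYYIIYYYIIYIYIYYYI

Replace each of the 17 characters of YYIIYYYIIYIYIYYYI in place — IY IY YYI YYI IY IY IY YYI YYI IY YYI IY YYI IY IY IY YYI — and concatenate.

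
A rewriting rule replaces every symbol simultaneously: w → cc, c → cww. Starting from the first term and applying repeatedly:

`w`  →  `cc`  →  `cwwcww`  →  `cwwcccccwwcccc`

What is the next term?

Rewriting the 14 symbols of cwwcccccwwcccc one by one yields cww cc cc cww cww cww cww cww cc cc cww cww cww cww; concatenated:

cwwcccccwwcwwcwwcwwcwwcccccwwcwwcwwcww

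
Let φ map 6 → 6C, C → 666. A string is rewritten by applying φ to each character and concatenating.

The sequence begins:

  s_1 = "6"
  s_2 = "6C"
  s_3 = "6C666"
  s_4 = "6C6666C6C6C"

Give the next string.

Rewriting each symbol of 6C6666C6C6C: 6→6C, C→666, 6→6C, 6→6C, 6→6C, 6→6C, C→666, 6→6C, C→666, 6→6C, C→666, which concatenates to 6C 666 6C 6C 6C 6C 666 6C 666 6C 666.

6C6666C6C6C6C6666C6666C666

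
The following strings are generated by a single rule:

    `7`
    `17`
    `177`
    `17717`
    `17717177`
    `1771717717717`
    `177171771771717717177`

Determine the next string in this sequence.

Each term (from the third on) is the previous term followed by the one before it: term 3 = 17·7 = 177.
Continuing: 177171771771717717177 · 1771717717717 gives term 8.

1771717717717177171771771717717717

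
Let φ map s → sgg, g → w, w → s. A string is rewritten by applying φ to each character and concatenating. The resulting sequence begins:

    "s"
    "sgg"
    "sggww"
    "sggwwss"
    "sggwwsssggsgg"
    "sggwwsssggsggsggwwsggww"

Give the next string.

Replace each of the 23 characters of sggwwsssggsggsggwwsggww in place — sgg w w s s sgg sgg sgg w w sgg w w sgg w w s s sgg w w s s — and concatenate.

sggwwsssggsggsggwwsggwwsggwwsssggwwss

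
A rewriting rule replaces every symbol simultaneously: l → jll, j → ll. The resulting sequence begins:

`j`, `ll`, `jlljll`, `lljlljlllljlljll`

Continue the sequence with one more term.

φ(lljlljlllljlljll) expands symbol-by-symbol to jll jll ll jll jll ll jll jll jll jll ll jll jll ll jll jll; joining the 16 pieces gives the next term.

jlljlllljlljlllljlljlljlljlllljlljlllljlljll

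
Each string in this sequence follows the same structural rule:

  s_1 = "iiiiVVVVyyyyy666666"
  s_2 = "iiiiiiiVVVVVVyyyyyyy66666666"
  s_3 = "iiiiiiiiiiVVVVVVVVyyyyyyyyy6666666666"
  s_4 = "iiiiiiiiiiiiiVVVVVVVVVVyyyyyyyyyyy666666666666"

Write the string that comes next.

Reading off run lengths: i runs 4, 7, 10, 13; V runs 4, 6, 8, 10; y runs 5, 7, 9, 11; 6 runs 6, 8, 10, 12 — each is linear in n, where the shown terms are n = 2, 3, 4, 5.
At n = 6 the blocks have lengths 16, 12, 13, 14.

iiiiiiiiiiiiiiiiVVVVVVVVVVVVyyyyyyyyyyyyy66666666666666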